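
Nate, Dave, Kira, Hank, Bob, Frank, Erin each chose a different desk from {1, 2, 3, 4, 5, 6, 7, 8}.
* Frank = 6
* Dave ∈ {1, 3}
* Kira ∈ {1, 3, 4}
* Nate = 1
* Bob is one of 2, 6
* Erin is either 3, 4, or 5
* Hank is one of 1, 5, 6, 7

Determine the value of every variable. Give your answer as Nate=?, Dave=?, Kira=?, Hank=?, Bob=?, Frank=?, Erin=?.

Nate's domain is down to {1}, so Nate = 1. Eliminate 1 elsewhere: Dave, Kira, Hank.
That leaves Dave = 3. So Kira, Erin can't be 3.
Kira's domain is down to {4}, so Kira = 4. Remove 4 from Erin.
Frank has just one choice, so Frank = 6. Remove 6 from Hank, Bob.
Erin has just one choice, so Erin = 5. Eliminate 5 elsewhere: Hank.
That leaves Hank = 7.
Bob has just one choice, so Bob = 2.

Nate=1, Dave=3, Kira=4, Hank=7, Bob=2, Frank=6, Erin=5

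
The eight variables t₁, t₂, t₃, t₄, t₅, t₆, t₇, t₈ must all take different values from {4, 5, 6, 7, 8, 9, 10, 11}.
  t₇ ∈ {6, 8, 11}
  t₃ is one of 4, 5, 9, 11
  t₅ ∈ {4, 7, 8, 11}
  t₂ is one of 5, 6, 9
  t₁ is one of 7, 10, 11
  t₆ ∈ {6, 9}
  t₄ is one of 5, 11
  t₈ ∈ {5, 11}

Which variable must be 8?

t₇

The 8 variables together cover exactly {4, 5, 6, 7, 8, 9, 10, 11} — 8 values for 8 variables — and 10 appears only in t₁'s list, so t₁ = 10.
The 7 still-open variables draw from only 7 values {4, 5, 6, 7, 8, 9, 11}, so each is used; only t₅ can be 7, hence t₅ = 7.
The 6 still-open variables together cover exactly {4, 5, 6, 8, 9, 11} — 6 values for 6 variables — and 4 appears only in t₃'s list, so t₃ = 4.
The 5 still-open variables together cover exactly {5, 6, 8, 9, 11} — 5 values for 5 variables — and 8 appears only in t₇'s list, so t₇ = 8.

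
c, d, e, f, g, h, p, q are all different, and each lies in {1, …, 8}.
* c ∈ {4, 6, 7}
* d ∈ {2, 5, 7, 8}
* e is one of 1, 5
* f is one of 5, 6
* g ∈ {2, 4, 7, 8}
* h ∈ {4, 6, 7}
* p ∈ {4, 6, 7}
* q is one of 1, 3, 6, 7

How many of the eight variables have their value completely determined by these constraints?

Among the 8 variables, 3 fits only q (and all 8 values in {1, 2, 3, 4, 5, 6, 7, 8} must be used), so q = 3.
The 7 still-open variables draw from only 7 values {1, 2, 4, 5, 6, 7, 8}, so each is used; only e can be 1, hence e = 1.
c, h, p share exactly the 3 values {4, 6, 7}; by pigeonhole those values go to them, so strike 4, 6, 7 from d, f, g.
That leaves f = 5. So d can't be 5.
Determined: e=1, f=5, q=3. The other variables each still have more than one consistent value. That makes 3.

3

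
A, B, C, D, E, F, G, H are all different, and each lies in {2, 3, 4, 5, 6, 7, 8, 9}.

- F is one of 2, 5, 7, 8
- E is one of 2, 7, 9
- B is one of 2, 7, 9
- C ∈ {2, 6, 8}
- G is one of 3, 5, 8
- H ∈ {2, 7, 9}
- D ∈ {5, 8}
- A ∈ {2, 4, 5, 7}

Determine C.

Among the 8 variables, 3 fits only G (and all 8 values in {2, 3, 4, 5, 6, 7, 8, 9} must be used), so G = 3.
The 7 still-open variables draw from only 7 values {2, 4, 5, 6, 7, 8, 9}, so each is used; only A can be 4, hence A = 4.
The 6 still-open variables together cover exactly {2, 5, 6, 7, 8, 9} — 6 values for 6 variables — and 6 appears only in C's list, so C = 6.

6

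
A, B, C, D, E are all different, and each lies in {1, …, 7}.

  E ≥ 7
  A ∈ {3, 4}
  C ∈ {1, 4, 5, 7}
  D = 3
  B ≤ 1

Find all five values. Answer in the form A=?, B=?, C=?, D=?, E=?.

B has just one choice, so B = 1. Remove 1 from C.
D has just one choice, so D = 3. Eliminate 3 elsewhere: A.
That leaves E = 7. Eliminate 7 elsewhere: C.
A's domain is down to {4}, so A = 4. So C can't be 4.
C must be 5 (only option left).

A=4, B=1, C=5, D=3, E=7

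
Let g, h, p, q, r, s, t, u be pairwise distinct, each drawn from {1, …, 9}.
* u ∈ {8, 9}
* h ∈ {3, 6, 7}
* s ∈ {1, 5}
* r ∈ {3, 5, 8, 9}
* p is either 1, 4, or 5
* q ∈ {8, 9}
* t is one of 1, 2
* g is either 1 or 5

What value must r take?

g and s between them cover only {1, 5} — a naked pair. Remove those values from p, r, t.
That leaves p = 4.
t must be 2 (only option left).
The 2 variables q and u are confined to {8, 9}, which locks those values in; drop them from r.
So r = 3.

3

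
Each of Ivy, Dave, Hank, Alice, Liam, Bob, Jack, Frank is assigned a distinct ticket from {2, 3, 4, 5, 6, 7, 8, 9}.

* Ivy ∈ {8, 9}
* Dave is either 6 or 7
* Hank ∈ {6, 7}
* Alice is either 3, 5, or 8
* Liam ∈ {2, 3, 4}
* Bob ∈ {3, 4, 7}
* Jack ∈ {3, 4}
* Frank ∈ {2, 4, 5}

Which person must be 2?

The 8 variables together cover exactly {2, 3, 4, 5, 6, 7, 8, 9} — 8 values for 8 variables — and 9 appears only in Ivy's list, so Ivy = 9.
The 7 still-open variables draw from only 7 values {2, 3, 4, 5, 6, 7, 8}, so each is used; only Alice can be 8, hence Alice = 8.
Among the 6 still-open variables, 5 fits only Frank (and all 6 values in {2, 3, 4, 5, 6, 7} must be used), so Frank = 5.
Among the 5 still-open variables, 2 fits only Liam (and all 5 values in {2, 3, 4, 6, 7} must be used), so Liam = 2.

Liam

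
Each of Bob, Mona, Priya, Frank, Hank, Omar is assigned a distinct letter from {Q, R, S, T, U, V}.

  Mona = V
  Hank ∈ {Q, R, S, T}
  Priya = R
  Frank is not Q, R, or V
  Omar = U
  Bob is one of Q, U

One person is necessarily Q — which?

Bob

Mona has just one choice, so Mona = V.
Priya has just one choice, so Priya = R. So Hank can't be R.
Omar's domain is down to {U}, so Omar = U. So Bob, Frank can't be U.
So Q goes to Bob.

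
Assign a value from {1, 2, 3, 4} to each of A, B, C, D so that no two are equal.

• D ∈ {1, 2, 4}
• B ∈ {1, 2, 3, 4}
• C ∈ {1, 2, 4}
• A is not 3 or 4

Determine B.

3

The 4 variables together cover exactly {1, 2, 3, 4} — 4 values for 4 variables — and 3 appears only in B's list, so B = 3.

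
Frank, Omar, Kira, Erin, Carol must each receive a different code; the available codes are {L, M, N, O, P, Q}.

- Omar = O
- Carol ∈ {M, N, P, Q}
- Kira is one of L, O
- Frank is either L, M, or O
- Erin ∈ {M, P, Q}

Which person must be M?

Omar has just one choice, so Omar = O. Remove O from Frank, Kira.
Kira's domain is down to {L}, so Kira = L. Strike L from Frank.
So M goes to Frank.

Frank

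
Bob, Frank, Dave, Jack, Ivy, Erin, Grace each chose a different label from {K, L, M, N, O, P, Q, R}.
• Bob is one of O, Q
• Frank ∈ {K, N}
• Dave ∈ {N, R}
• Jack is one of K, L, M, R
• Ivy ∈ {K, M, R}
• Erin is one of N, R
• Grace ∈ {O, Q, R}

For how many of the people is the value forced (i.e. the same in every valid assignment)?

3

Among the 7 variables, L fits only Jack (and all 7 values in {K, L, M, N, O, Q, R} must be used), so Jack = L.
Among the 6 still-open variables, M fits only Ivy (and all 6 values in {K, M, N, O, Q, R} must be used), so Ivy = M.
The 5 still-open variables draw from only 5 values {K, N, O, Q, R}, so each is used; only Frank can be K, hence Frank = K.
Dave and Erin between them cover only {N, R} — a naked pair. Remove those values from Grace.
Determined: Frank=K, Jack=L, Ivy=M. The other people each still have more than one consistent value. That makes 3.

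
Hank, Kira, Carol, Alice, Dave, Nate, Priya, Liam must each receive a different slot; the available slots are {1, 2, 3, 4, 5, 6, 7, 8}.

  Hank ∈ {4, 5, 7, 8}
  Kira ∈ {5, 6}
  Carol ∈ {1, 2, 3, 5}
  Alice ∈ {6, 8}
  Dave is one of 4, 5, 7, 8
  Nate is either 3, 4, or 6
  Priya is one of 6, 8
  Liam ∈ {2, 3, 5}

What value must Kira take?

Among the 8 variables, 1 fits only Carol (and all 8 values in {1, 2, 3, 4, 5, 6, 7, 8} must be used), so Carol = 1.
The 7 still-open variables together cover exactly {2, 3, 4, 5, 6, 7, 8} — 7 values for 7 variables — and 2 appears only in Liam's list, so Liam = 2.
Among the 6 still-open variables, 3 fits only Nate (and all 6 values in {3, 4, 5, 6, 7, 8} must be used), so Nate = 3.
The 2 variables Alice and Priya are confined to {6, 8}, which locks those values in; drop them from Hank, Kira, Dave.
So Kira = 5.

5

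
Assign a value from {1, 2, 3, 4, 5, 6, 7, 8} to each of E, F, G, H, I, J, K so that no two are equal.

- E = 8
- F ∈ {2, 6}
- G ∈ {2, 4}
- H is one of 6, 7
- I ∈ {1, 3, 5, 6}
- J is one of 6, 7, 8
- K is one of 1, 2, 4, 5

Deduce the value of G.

E has just one choice, so E = 8. Strike 8 from J.
H and J share exactly the 2 values {6, 7}; by pigeonhole those values go to them, so strike 6, 7 from F, I.
F must be 2 (only option left). So G, K can't be 2.
So G = 4.

4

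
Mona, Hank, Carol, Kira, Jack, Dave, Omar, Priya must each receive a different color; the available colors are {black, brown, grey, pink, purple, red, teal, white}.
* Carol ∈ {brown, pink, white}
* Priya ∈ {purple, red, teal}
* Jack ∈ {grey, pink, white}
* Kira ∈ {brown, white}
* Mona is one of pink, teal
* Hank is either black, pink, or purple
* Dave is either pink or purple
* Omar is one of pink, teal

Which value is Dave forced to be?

purple

The 8 variables draw from only 8 values {black, brown, grey, pink, purple, red, teal, white}, so each is used; only Hank can be black, hence Hank = black.
The 7 still-open variables draw from only 7 values {brown, grey, pink, purple, red, teal, white}, so each is used; only Jack can be grey, hence Jack = grey.
Among the 6 still-open variables, red fits only Priya (and all 6 values in {brown, pink, purple, red, teal, white} must be used), so Priya = red.
The 5 still-open variables together cover exactly {brown, pink, purple, teal, white} — 5 values for 5 variables — and purple appears only in Dave's list, so Dave = purple.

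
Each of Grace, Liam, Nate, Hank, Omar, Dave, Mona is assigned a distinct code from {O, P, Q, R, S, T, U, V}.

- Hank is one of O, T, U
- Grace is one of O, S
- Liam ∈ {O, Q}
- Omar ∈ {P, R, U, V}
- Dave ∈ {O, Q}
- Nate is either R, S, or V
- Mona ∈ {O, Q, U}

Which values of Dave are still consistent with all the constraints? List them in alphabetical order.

O, Q

Liam and Dave share exactly the 2 values {O, Q}; by pigeonhole those values go to them, so strike O, Q from Grace, Hank, Mona.
That leaves Grace = S. Eliminate S elsewhere: Nate.
That leaves Mona = U. Strike U from Hank, Omar.
That leaves Hank = T.
No further eliminations apply; Dave can still be any of O, Q.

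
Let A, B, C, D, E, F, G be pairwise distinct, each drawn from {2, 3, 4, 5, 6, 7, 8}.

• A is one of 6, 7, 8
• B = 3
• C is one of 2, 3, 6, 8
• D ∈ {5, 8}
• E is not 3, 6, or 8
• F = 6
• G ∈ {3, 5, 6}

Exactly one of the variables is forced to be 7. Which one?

B's domain is down to {3}, so B = 3. So C, G can't be 3.
F has just one choice, so F = 6. Strike 6 from A, C, G.
G must be 5 (only option left). So D, E can't be 5.
That leaves D = 8. Eliminate 8 elsewhere: A, C.
So 7 goes to A.

A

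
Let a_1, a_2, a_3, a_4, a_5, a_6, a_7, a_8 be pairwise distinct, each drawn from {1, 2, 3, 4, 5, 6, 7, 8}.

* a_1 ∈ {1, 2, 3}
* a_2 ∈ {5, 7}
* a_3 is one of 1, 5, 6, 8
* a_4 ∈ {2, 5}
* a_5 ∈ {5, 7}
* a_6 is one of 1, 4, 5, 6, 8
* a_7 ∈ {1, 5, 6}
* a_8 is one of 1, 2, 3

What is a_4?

2

The 8 variables together cover exactly {1, 2, 3, 4, 5, 6, 7, 8} — 8 values for 8 variables — and 4 appears only in a_6's list, so a_6 = 4.
The 7 still-open variables draw from only 7 values {1, 2, 3, 5, 6, 7, 8}, so each is used; only a_3 can be 8, hence a_3 = 8.
The 6 still-open variables together cover exactly {1, 2, 3, 5, 6, 7} — 6 values for 6 variables — and 6 appears only in a_7's list, so a_7 = 6.
a_2 and a_5 between them cover only {5, 7} — a naked pair. Remove those values from a_4.
So a_4 = 2.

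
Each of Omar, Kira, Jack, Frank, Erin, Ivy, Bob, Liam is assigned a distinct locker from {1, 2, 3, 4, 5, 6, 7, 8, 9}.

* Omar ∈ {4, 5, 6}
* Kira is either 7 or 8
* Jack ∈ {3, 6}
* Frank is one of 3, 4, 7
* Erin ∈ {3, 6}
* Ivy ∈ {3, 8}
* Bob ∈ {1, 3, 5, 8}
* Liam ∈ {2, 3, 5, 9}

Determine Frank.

Jack and Erin between them cover only {3, 6} — a naked pair. Remove those values from Omar, Frank, Ivy, Bob, Liam.
Ivy must be 8 (only option left). So Kira, Bob can't be 8.
Kira must be 7 (only option left). Eliminate 7 elsewhere: Frank.
So Frank = 4.

4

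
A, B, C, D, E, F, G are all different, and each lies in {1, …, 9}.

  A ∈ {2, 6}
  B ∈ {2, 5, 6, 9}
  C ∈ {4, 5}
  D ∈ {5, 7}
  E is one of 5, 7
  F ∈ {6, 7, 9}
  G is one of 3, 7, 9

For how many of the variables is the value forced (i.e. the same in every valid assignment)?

2

Among the 7 variables, 3 fits only G (and all 7 values in {2, 3, 4, 5, 6, 7, 9} must be used), so G = 3.
Among the 6 still-open variables, 4 fits only C (and all 6 values in {2, 4, 5, 6, 7, 9} must be used), so C = 4.
D and E between them cover only {5, 7} — a naked pair. Remove those values from B, F.
Determined: C=4, G=3. The other variables each still have more than one consistent value. That makes 2.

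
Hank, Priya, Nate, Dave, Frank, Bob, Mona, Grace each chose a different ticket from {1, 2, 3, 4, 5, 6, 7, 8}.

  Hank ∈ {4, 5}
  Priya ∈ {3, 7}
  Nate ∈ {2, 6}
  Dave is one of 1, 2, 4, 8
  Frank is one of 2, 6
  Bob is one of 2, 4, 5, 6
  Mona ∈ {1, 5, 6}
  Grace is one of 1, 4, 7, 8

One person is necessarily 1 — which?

Mona

Among the 8 variables, 3 fits only Priya (and all 8 values in {1, 2, 3, 4, 5, 6, 7, 8} must be used), so Priya = 3.
The 7 still-open variables draw from only 7 values {1, 2, 4, 5, 6, 7, 8}, so each is used; only Grace can be 7, hence Grace = 7.
The 6 still-open variables together cover exactly {1, 2, 4, 5, 6, 8} — 6 values for 6 variables — and 8 appears only in Dave's list, so Dave = 8.
The 5 still-open variables together cover exactly {1, 2, 4, 5, 6} — 5 values for 5 variables — and 1 appears only in Mona's list, so Mona = 1.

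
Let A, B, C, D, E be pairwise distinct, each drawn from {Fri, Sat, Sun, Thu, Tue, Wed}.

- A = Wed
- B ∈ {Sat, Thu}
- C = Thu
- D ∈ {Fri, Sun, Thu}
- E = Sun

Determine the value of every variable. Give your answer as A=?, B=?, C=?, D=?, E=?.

A's domain is down to {Wed}, so A = Wed.
That leaves C = Thu. Remove Thu from B, D.
E has just one choice, so E = Sun. So D can't be Sun.
That leaves B = Sat.
That leaves D = Fri.

A=Wed, B=Sat, C=Thu, D=Fri, E=Sun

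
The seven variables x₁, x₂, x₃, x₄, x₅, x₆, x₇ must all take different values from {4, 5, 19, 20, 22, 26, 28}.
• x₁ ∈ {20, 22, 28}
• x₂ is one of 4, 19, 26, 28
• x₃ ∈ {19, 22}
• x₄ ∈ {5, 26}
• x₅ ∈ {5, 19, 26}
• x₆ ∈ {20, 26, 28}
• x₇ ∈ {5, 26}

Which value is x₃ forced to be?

22

The 7 variables together cover exactly {4, 5, 19, 20, 22, 26, 28} — 7 values for 7 variables — and 4 appears only in x₂'s list, so x₂ = 4.
x₄ and x₇ between them cover only {5, 26} — a naked pair. Remove those values from x₅, x₆.
That leaves x₅ = 19. Eliminate 19 elsewhere: x₃.
So x₃ = 22.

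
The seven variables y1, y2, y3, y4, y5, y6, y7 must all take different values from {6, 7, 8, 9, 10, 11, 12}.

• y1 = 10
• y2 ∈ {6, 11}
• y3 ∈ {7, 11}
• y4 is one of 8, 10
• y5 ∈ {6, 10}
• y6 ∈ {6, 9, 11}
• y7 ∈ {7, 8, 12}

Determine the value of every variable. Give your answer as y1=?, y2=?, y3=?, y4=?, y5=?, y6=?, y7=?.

y1 must be 10 (only option left). Eliminate 10 elsewhere: y4, y5.
That leaves y4 = 8. Eliminate 8 elsewhere: y7.
y5 must be 6 (only option left). Eliminate 6 elsewhere: y2, y6.
y2 must be 11 (only option left). Strike 11 from y3, y6.
y3 has just one choice, so y3 = 7. So y7 can't be 7.
y6 must be 9 (only option left).
y7's domain is down to {12}, so y7 = 12.

y1=10, y2=11, y3=7, y4=8, y5=6, y6=9, y7=12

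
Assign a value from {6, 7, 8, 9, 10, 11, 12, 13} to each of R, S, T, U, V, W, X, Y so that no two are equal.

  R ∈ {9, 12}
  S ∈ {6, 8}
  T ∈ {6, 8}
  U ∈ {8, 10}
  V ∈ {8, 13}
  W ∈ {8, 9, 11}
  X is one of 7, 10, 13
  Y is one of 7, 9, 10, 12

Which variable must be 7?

Among the 8 variables, 11 fits only W (and all 8 values in {6, 7, 8, 9, 10, 11, 12, 13} must be used), so W = 11.
S and T between them cover only {6, 8} — a naked pair. Remove those values from U, V.
U's domain is down to {10}, so U = 10. So X, Y can't be 10.
V must be 13 (only option left). Strike 13 from X.
So 7 goes to X.

X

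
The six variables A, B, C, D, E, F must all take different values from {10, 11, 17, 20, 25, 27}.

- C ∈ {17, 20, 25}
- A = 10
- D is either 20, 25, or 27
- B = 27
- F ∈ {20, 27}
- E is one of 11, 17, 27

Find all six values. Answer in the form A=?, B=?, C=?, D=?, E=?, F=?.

A has just one choice, so A = 10.
B's domain is down to {27}, so B = 27. Remove 27 from D, E, F.
F has just one choice, so F = 20. Remove 20 from C, D.
D's domain is down to {25}, so D = 25. Remove 25 from C.
That leaves C = 17. So E can't be 17.
E has just one choice, so E = 11.

A=10, B=27, C=17, D=25, E=11, F=20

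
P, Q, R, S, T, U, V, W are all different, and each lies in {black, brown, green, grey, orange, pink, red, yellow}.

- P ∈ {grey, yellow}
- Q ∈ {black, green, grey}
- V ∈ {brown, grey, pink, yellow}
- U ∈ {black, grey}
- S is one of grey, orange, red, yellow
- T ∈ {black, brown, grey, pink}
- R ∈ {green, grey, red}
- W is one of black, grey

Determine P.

yellow

The 8 variables draw from only 8 values {black, brown, green, grey, orange, pink, red, yellow}, so each is used; only S can be orange, hence S = orange.
The 7 still-open variables draw from only 7 values {black, brown, green, grey, pink, red, yellow}, so each is used; only R can be red, hence R = red.
Among the 6 still-open variables, green fits only Q (and all 6 values in {black, brown, green, grey, pink, yellow} must be used), so Q = green.
The 2 variables U and W are confined to {black, grey}, which locks those values in; drop them from P, T, V.
So P = yellow.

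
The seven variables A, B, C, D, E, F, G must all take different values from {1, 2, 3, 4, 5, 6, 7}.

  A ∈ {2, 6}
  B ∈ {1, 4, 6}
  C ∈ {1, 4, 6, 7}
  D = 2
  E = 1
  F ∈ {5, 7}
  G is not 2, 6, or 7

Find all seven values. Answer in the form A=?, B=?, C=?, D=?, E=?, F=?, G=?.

D must be 2 (only option left). Eliminate 2 elsewhere: A.
E must be 1 (only option left). Eliminate 1 elsewhere: B, C, G.
A's domain is down to {6}, so A = 6. So B, C can't be 6.
B must be 4 (only option left). Remove 4 from C, G.
C's domain is down to {7}, so C = 7. Eliminate 7 elsewhere: F.
That leaves F = 5. So G can't be 5.
G must be 3 (only option left).

A=6, B=4, C=7, D=2, E=1, F=5, G=3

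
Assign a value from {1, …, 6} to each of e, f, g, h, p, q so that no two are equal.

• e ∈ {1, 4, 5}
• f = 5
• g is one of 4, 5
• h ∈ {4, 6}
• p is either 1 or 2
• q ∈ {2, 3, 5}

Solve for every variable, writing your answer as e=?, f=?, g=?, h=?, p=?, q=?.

e=1, f=5, g=4, h=6, p=2, q=3

f's domain is down to {5}, so f = 5. Eliminate 5 elsewhere: e, g, q.
g's domain is down to {4}, so g = 4. Remove 4 from e, h.
h has just one choice, so h = 6.
e has just one choice, so e = 1. Eliminate 1 elsewhere: p.
That leaves p = 2. So q can't be 2.
q must be 3 (only option left).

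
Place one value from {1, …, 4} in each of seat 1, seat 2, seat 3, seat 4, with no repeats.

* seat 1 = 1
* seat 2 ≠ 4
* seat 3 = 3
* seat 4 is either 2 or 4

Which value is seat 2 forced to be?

seat 1's domain is down to {1}, so seat 1 = 1. So seat 2 can't be 1.
seat 3 has just one choice, so seat 3 = 3. Eliminate 3 elsewhere: seat 2.
So seat 2 = 2.

2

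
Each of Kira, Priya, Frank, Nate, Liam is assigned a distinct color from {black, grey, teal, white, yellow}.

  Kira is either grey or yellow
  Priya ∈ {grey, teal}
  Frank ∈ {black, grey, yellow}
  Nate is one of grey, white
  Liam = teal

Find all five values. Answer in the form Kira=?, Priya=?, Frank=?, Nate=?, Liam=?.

Liam's domain is down to {teal}, so Liam = teal. Eliminate teal elsewhere: Priya.
Priya has just one choice, so Priya = grey. So Kira, Frank, Nate can't be grey.
That leaves Nate = white.
That leaves Kira = yellow. So Frank can't be yellow.
Frank must be black (only option left).

Kira=yellow, Priya=grey, Frank=black, Nate=white, Liam=teal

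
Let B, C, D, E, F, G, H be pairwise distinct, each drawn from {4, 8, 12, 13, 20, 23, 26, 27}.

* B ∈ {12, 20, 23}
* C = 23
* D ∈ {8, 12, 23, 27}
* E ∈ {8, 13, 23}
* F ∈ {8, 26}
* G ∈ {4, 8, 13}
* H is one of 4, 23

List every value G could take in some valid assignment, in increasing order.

C must be 23 (only option left). Eliminate 23 elsewhere: B, D, E, H.
H has just one choice, so H = 4. Remove 4 from G.
E and G between them cover only {8, 13} — a naked pair. Remove those values from D, F.
F's domain is down to {26}, so F = 26.
No further eliminations apply; G can still be any of 8, 13.

8, 13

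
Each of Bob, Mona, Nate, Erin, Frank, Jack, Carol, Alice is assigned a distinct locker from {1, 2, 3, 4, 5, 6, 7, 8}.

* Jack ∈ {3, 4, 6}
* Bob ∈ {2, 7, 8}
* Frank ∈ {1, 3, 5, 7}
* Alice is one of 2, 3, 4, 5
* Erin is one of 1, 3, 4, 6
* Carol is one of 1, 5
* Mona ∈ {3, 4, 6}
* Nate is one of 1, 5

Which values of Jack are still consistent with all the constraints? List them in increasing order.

Among the 8 variables, 8 fits only Bob (and all 8 values in {1, 2, 3, 4, 5, 6, 7, 8} must be used), so Bob = 8.
The 7 still-open variables together cover exactly {1, 2, 3, 4, 5, 6, 7} — 7 values for 7 variables — and 2 appears only in Alice's list, so Alice = 2.
The 6 still-open variables draw from only 6 values {1, 3, 4, 5, 6, 7}, so each is used; only Frank can be 7, hence Frank = 7.
Nate and Carol share exactly the 2 values {1, 5}; by pigeonhole those values go to them, so strike 1, 5 from Erin.
No further eliminations apply; Jack can still be any of 3, 4, 6.

3, 4, 6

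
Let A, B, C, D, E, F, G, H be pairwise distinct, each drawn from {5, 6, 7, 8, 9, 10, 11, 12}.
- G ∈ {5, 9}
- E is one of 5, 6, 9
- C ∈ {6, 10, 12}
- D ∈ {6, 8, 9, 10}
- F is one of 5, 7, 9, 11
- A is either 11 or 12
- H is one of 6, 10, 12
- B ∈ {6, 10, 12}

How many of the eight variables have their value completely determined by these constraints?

The 8 variables together cover exactly {5, 6, 7, 8, 9, 10, 11, 12} — 8 values for 8 variables — and 7 appears only in F's list, so F = 7.
Among the 7 still-open variables, 8 fits only D (and all 7 values in {5, 6, 8, 9, 10, 11, 12} must be used), so D = 8.
Among the 6 still-open variables, 11 fits only A (and all 6 values in {5, 6, 9, 10, 11, 12} must be used), so A = 11.
B, C, H share exactly the 3 values {6, 10, 12}; by pigeonhole those values go to them, so strike 6, 10, 12 from E.
Determined: A=11, D=8, F=7. The other variables each still have more than one consistent value. That makes 3.

3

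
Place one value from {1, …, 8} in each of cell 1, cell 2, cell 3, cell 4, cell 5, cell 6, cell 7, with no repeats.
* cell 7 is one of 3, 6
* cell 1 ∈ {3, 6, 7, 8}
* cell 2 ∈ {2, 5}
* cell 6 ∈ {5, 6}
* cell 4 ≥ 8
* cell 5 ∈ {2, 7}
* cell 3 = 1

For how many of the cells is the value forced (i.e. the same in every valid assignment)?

2

cell 3 has just one choice, so cell 3 = 1.
cell 4 has just one choice, so cell 4 = 8. Remove 8 from cell 1.
Determined: cell 3=1, cell 4=8. The other cells each still have more than one consistent value. That makes 2.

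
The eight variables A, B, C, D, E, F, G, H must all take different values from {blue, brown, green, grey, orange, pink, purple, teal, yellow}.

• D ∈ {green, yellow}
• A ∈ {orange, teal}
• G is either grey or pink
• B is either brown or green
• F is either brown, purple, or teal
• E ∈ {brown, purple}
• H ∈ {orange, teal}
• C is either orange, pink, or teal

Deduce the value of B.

green

Among the 8 variables, grey fits only G (and all 8 values in {brown, green, grey, orange, pink, purple, teal, yellow} must be used), so G = grey.
The 7 still-open variables draw from only 7 values {brown, green, orange, pink, purple, teal, yellow}, so each is used; only C can be pink, hence C = pink.
The 6 still-open variables draw from only 6 values {brown, green, orange, purple, teal, yellow}, so each is used; only D can be yellow, hence D = yellow.
The 5 still-open variables together cover exactly {brown, green, orange, purple, teal} — 5 values for 5 variables — and green appears only in B's list, so B = green.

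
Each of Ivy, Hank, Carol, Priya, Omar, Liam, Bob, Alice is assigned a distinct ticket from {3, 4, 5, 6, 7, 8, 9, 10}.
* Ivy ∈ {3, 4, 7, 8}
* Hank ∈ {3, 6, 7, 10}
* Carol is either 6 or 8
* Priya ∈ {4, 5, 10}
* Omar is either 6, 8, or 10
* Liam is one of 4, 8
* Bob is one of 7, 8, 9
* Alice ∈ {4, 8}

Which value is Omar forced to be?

The 8 variables together cover exactly {3, 4, 5, 6, 7, 8, 9, 10} — 8 values for 8 variables — and 5 appears only in Priya's list, so Priya = 5.
The 7 still-open variables draw from only 7 values {3, 4, 6, 7, 8, 9, 10}, so each is used; only Bob can be 9, hence Bob = 9.
Liam and Alice share exactly the 2 values {4, 8}; by pigeonhole those values go to them, so strike 4, 8 from Ivy, Carol, Omar.
Carol's domain is down to {6}, so Carol = 6. So Hank, Omar can't be 6.
So Omar = 10.

10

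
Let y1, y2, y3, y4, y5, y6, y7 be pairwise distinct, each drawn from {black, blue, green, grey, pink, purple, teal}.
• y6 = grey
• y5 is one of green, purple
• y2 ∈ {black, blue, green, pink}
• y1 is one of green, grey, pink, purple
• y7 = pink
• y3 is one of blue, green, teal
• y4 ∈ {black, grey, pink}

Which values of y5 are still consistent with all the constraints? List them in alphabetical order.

y6 has just one choice, so y6 = grey. Remove grey from y1, y4.
y7 has just one choice, so y7 = pink. So y1, y2, y4 can't be pink.
y4 must be black (only option left). Strike black from y2.
The 4 still-open variables together cover exactly {blue, green, purple, teal} — 4 values for 4 variables — and teal appears only in y3's list, so y3 = teal.
The 3 still-open variables together cover exactly {blue, green, purple} — 3 values for 3 variables — and blue appears only in y2's list, so y2 = blue.
No further eliminations apply; y5 can still be any of green, purple.

green, purple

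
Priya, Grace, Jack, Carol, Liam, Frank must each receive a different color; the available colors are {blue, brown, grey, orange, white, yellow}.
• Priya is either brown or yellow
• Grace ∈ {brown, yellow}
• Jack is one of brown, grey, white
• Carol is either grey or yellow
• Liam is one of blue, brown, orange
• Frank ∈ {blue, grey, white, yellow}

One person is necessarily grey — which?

The 6 variables draw from only 6 values {blue, brown, grey, orange, white, yellow}, so each is used; only Liam can be orange, hence Liam = orange.
Among the 5 still-open variables, blue fits only Frank (and all 5 values in {blue, brown, grey, white, yellow} must be used), so Frank = blue.
The 4 still-open variables draw from only 4 values {brown, grey, white, yellow}, so each is used; only Jack can be white, hence Jack = white.
The 3 still-open variables draw from only 3 values {brown, grey, yellow}, so each is used; only Carol can be grey, hence Carol = grey.

Carol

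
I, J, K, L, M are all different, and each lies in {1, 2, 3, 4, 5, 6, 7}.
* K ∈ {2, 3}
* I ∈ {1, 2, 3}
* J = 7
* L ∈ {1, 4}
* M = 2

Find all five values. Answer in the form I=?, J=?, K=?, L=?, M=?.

I=1, J=7, K=3, L=4, M=2

J's domain is down to {7}, so J = 7.
M has just one choice, so M = 2. Remove 2 from I, K.
K must be 3 (only option left). Remove 3 from I.
I has just one choice, so I = 1. Strike 1 from L.
L's domain is down to {4}, so L = 4.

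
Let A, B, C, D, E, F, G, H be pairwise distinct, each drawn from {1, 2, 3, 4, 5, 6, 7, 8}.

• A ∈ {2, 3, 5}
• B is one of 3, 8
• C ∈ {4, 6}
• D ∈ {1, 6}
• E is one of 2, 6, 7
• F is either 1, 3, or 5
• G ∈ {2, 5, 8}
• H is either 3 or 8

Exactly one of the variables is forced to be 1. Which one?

F

The 8 variables draw from only 8 values {1, 2, 3, 4, 5, 6, 7, 8}, so each is used; only C can be 4, hence C = 4.
The 7 still-open variables together cover exactly {1, 2, 3, 5, 6, 7, 8} — 7 values for 7 variables — and 7 appears only in E's list, so E = 7.
The 6 still-open variables draw from only 6 values {1, 2, 3, 5, 6, 8}, so each is used; only D can be 6, hence D = 6.
The 5 still-open variables together cover exactly {1, 2, 3, 5, 8} — 5 values for 5 variables — and 1 appears only in F's list, so F = 1.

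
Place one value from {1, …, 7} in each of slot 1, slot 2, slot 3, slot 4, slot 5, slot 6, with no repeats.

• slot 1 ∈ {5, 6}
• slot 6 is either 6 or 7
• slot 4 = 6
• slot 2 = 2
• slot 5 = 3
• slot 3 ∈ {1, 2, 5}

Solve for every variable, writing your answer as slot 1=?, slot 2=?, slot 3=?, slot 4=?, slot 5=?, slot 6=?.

slot 2 has just one choice, so slot 2 = 2. Strike 2 from slot 3.
That leaves slot 4 = 6. Remove 6 from slot 1, slot 6.
That leaves slot 5 = 3.
slot 6 has just one choice, so slot 6 = 7.
slot 1's domain is down to {5}, so slot 1 = 5. Eliminate 5 elsewhere: slot 3.
slot 3 must be 1 (only option left).

slot 1=5, slot 2=2, slot 3=1, slot 4=6, slot 5=3, slot 6=7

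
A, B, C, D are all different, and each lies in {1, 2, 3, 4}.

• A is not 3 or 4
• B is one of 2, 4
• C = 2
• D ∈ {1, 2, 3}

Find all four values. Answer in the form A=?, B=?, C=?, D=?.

A=1, B=4, C=2, D=3

C has just one choice, so C = 2. Eliminate 2 elsewhere: A, B, D.
A has just one choice, so A = 1. So D can't be 1.
B has just one choice, so B = 4.
D must be 3 (only option left).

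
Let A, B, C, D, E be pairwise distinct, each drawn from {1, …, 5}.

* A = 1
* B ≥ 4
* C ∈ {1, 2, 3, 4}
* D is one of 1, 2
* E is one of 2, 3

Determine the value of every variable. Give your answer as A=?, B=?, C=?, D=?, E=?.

A=1, B=5, C=4, D=2, E=3

A must be 1 (only option left). Strike 1 from C, D.
D's domain is down to {2}, so D = 2. Remove 2 from C, E.
E must be 3 (only option left). Strike 3 from C.
That leaves C = 4. Remove 4 from B.
B has just one choice, so B = 5.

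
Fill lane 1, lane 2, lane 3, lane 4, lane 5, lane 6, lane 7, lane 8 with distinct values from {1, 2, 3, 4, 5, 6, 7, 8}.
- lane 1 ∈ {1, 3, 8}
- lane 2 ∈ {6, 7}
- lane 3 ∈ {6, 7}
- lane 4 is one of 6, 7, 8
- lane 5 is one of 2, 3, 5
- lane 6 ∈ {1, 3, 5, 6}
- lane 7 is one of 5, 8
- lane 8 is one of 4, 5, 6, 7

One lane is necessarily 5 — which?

The 8 variables draw from only 8 values {1, 2, 3, 4, 5, 6, 7, 8}, so each is used; only lane 5 can be 2, hence lane 5 = 2.
The 7 still-open variables together cover exactly {1, 3, 4, 5, 6, 7, 8} — 7 values for 7 variables — and 4 appears only in lane 8's list, so lane 8 = 4.
lane 2 and lane 3 share exactly the 2 values {6, 7}; by pigeonhole those values go to them, so strike 6, 7 from lane 4, lane 6.
lane 4's domain is down to {8}, so lane 4 = 8. So lane 1, lane 7 can't be 8.
So 5 goes to lane 7.

lane 7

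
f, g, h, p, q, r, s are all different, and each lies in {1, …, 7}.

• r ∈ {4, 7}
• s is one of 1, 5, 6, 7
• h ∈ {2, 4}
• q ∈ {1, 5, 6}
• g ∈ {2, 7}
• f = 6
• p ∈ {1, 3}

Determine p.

f's domain is down to {6}, so f = 6. Strike 6 from q, s.
The 6 still-open variables together cover exactly {1, 2, 3, 4, 5, 7} — 6 values for 6 variables — and 3 appears only in p's list, so p = 3.

3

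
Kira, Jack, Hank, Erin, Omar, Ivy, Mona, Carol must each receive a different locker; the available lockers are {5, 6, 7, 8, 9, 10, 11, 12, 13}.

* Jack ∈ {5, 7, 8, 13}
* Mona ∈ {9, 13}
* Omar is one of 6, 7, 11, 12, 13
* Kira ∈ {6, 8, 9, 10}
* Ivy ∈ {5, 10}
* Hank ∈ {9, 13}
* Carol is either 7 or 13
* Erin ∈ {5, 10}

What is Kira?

Hank and Mona share exactly the 2 values {9, 13}; by pigeonhole those values go to them, so strike 9, 13 from Kira, Jack, Omar, Carol.
That leaves Carol = 7. Remove 7 from Jack, Omar.
Erin and Ivy between them cover only {5, 10} — a naked pair. Remove those values from Kira, Jack.
Jack has just one choice, so Jack = 8. Strike 8 from Kira.
So Kira = 6.

6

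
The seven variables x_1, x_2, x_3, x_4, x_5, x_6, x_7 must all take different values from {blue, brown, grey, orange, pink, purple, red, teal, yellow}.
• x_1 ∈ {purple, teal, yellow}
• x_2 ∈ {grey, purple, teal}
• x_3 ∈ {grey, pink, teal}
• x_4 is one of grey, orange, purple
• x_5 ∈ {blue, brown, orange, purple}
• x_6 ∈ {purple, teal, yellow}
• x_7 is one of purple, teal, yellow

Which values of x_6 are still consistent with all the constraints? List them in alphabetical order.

The 3 variables x_1, x_6, x_7 are confined to {purple, teal, yellow}, which locks those values in; drop them from x_2, x_3, x_4, x_5.
x_2 has just one choice, so x_2 = grey. Remove grey from x_3, x_4.
x_3's domain is down to {pink}, so x_3 = pink.
x_4 has just one choice, so x_4 = orange. Strike orange from x_5.
No further eliminations apply; x_6 can still be any of purple, teal, yellow.

purple, teal, yellow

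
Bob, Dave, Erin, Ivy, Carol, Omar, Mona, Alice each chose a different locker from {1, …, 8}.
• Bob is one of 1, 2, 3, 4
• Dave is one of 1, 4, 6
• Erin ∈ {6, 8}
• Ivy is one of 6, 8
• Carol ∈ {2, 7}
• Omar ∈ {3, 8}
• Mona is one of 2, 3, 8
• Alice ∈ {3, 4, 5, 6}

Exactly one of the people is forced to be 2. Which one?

The 8 variables draw from only 8 values {1, 2, 3, 4, 5, 6, 7, 8}, so each is used; only Alice can be 5, hence Alice = 5.
The 7 still-open variables draw from only 7 values {1, 2, 3, 4, 6, 7, 8}, so each is used; only Carol can be 7, hence Carol = 7.
Erin and Ivy between them cover only {6, 8} — a naked pair. Remove those values from Dave, Omar, Mona.
Omar's domain is down to {3}, so Omar = 3. Eliminate 3 elsewhere: Bob, Mona.
So 2 goes to Mona.

Mona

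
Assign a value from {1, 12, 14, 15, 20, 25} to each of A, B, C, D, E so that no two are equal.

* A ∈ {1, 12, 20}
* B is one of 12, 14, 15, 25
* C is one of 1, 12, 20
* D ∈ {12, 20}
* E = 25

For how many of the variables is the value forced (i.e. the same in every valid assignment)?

1

E has just one choice, so E = 25. So B can't be 25.
A, C, D between them cover only {1, 12, 20} — a naked triple. Remove those values from B.
Determined: E=25. The other variables each still have more than one consistent value. That makes 1.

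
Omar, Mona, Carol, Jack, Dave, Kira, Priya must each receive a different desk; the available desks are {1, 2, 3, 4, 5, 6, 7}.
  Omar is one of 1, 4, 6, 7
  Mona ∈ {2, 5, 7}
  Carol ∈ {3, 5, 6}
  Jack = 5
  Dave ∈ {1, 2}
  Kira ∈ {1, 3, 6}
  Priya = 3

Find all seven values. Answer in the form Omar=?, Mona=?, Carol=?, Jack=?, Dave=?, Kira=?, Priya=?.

Omar=4, Mona=7, Carol=6, Jack=5, Dave=2, Kira=1, Priya=3

Jack has just one choice, so Jack = 5. Remove 5 from Mona, Carol.
Priya has just one choice, so Priya = 3. So Carol, Kira can't be 3.
Carol has just one choice, so Carol = 6. Eliminate 6 elsewhere: Omar, Kira.
Kira's domain is down to {1}, so Kira = 1. Remove 1 from Omar, Dave.
Dave must be 2 (only option left). Remove 2 from Mona.
Mona must be 7 (only option left). Strike 7 from Omar.
That leaves Omar = 4.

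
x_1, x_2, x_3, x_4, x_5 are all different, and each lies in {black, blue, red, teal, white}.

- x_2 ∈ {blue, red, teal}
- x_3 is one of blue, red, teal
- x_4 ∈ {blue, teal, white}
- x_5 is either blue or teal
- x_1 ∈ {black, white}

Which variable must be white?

x_4

Among the 5 variables, black fits only x_1 (and all 5 values in {black, blue, red, teal, white} must be used), so x_1 = black.
The 4 still-open variables together cover exactly {blue, red, teal, white} — 4 values for 4 variables — and white appears only in x_4's list, so x_4 = white.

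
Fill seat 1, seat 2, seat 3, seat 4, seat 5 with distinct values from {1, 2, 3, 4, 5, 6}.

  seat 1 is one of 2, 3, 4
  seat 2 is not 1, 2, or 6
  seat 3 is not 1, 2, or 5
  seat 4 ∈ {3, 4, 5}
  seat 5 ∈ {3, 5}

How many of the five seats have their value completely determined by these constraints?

Among the 5 variables, 2 fits only seat 1 (and all 5 values in {2, 3, 4, 5, 6} must be used), so seat 1 = 2.
Among the 4 still-open variables, 6 fits only seat 3 (and all 4 values in {3, 4, 5, 6} must be used), so seat 3 = 6.
Determined: seat 1=2, seat 3=6. The other seats each still have more than one consistent value. That makes 2.

2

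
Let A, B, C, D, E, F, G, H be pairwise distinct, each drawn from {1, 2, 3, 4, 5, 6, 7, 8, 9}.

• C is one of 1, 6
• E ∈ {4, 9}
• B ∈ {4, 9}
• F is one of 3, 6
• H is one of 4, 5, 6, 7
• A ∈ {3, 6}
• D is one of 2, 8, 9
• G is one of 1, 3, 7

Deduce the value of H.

5

A and F share exactly the 2 values {3, 6}; by pigeonhole those values go to them, so strike 3, 6 from C, G, H.
C's domain is down to {1}, so C = 1. So G can't be 1.
G must be 7 (only option left). So H can't be 7.
B and E share exactly the 2 values {4, 9}; by pigeonhole those values go to them, so strike 4, 9 from D, H.
So H = 5.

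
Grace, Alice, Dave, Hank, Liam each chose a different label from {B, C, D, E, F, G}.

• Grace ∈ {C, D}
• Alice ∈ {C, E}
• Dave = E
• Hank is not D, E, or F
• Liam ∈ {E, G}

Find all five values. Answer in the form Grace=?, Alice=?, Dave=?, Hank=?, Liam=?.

Dave's domain is down to {E}, so Dave = E. So Alice, Liam can't be E.
Liam must be G (only option left). Eliminate G elsewhere: Hank.
That leaves Alice = C. So Grace, Hank can't be C.
That leaves Hank = B.
Grace has just one choice, so Grace = D.

Grace=D, Alice=C, Dave=E, Hank=B, Liam=G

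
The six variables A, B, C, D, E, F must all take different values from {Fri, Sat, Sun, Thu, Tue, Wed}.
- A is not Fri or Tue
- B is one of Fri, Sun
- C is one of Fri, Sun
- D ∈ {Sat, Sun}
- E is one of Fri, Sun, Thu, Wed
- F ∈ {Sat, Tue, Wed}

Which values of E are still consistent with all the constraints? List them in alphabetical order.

Thu, Wed

Among the 6 variables, Tue fits only F (and all 6 values in {Fri, Sat, Sun, Thu, Tue, Wed} must be used), so F = Tue.
The 2 variables B and C are confined to {Fri, Sun}, which locks those values in; drop them from A, D, E.
That leaves D = Sat. So A can't be Sat.
No further eliminations apply; E can still be any of Thu, Wed.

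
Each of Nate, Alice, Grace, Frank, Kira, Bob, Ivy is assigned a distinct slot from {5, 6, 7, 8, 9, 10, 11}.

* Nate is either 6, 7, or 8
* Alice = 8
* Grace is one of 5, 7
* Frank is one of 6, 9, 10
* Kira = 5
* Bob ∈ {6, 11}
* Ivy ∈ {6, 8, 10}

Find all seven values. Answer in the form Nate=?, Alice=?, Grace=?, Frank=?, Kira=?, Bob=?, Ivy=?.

Alice must be 8 (only option left). Eliminate 8 elsewhere: Nate, Ivy.
Kira must be 5 (only option left). So Grace can't be 5.
Grace has just one choice, so Grace = 7. Eliminate 7 elsewhere: Nate.
Nate must be 6 (only option left). Strike 6 from Frank, Bob, Ivy.
Bob must be 11 (only option left).
Ivy has just one choice, so Ivy = 10. Remove 10 from Frank.
Frank's domain is down to {9}, so Frank = 9.

Nate=6, Alice=8, Grace=7, Frank=9, Kira=5, Bob=11, Ivy=10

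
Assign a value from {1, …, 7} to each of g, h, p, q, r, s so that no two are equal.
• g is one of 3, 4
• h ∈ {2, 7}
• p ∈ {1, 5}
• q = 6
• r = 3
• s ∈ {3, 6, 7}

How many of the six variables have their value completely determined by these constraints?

q has just one choice, so q = 6. So s can't be 6.
r has just one choice, so r = 3. Eliminate 3 elsewhere: g, s.
s's domain is down to {7}, so s = 7. Remove 7 from h.
That leaves g = 4.
h must be 2 (only option left).
Determined: g=4, h=2, q=6, r=3, s=7. The other variables each still have more than one consistent value. That makes 5.

5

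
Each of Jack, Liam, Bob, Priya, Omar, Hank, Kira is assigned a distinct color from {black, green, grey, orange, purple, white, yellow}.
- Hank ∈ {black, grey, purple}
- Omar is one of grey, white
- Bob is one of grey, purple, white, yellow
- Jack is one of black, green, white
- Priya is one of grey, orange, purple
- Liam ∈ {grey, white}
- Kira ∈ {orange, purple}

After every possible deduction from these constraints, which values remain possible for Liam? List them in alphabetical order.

grey, white

The 7 variables draw from only 7 values {black, green, grey, orange, purple, white, yellow}, so each is used; only Jack can be green, hence Jack = green.
The 6 still-open variables together cover exactly {black, grey, orange, purple, white, yellow} — 6 values for 6 variables — and black appears only in Hank's list, so Hank = black.
The 5 still-open variables draw from only 5 values {grey, orange, purple, white, yellow}, so each is used; only Bob can be yellow, hence Bob = yellow.
Liam and Omar share exactly the 2 values {grey, white}; by pigeonhole those values go to them, so strike grey, white from Priya.
No further eliminations apply; Liam can still be any of grey, white.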